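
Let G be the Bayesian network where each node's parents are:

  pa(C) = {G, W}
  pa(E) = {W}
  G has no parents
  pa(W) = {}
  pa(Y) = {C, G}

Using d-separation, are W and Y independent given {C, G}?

There are 2 undirected paths between W and Y; checking each against the conditioning set {C, G}:
  1. W → C ← G → Y — C:collider[open]; G:fork[blocks] ⇒ blocked
  2. W → C → Y — C:chain[blocks] ⇒ blocked
All paths are blocked; W ⊥ Y | {C, G} holds.

Yes — W and Y are d-separated given {C, G}.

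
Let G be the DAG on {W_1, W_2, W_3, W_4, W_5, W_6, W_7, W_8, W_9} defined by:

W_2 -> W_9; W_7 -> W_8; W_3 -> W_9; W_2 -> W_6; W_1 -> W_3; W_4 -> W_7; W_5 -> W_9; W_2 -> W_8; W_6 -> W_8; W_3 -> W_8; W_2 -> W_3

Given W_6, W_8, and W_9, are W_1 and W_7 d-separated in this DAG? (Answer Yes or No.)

No

Enumerating the 5 paths from W_1 to W_7 and testing each for blocking by {W_6, W_8, W_9}:
Path 1: W_1 → W_3 ← W_2 → W_8 ← W_7
  W_3 is a collider and its descendant W_8 is conditioned on, which opens it; W_2 is a fork and W_2 is not conditioned on; W_8 is a collider and W_8 is conditioned on, which opens it — no node blocks this path, so it is active.
Path 2: W_1 → W_3 ← W_2 → W_6 → W_8 ← W_7
  W_6 is a chain here and W_6 is conditioned on, so the path is blocked at W_6.
Path 3: W_1 → W_3 → W_8 ← W_7
  W_3 is a chain and W_3 is not conditioned on; W_8 is a collider and W_8 is conditioned on, which opens it — no node blocks this path, so it is active.
Path 4: W_1 → W_3 → W_9 ← W_2 → W_8 ← W_7
  W_3 is a chain and W_3 is not conditioned on; W_9 is a collider and W_9 is conditioned on, which opens it; W_2 is a fork and W_2 is not conditioned on; W_8 is a collider and W_8 is conditioned on, which opens it — no node blocks this path, so it is active.
Path 5: W_1 → W_3 → W_9 ← W_2 → W_6 → W_8 ← W_7
  W_6 is a chain here and W_6 is conditioned on, so the path is blocked at W_6.
Since the path W_1 → W_3 ← W_2 → W_8 ← W_7 is active, W_1 and W_7 are not d-separated given {W_6, W_8, W_9}.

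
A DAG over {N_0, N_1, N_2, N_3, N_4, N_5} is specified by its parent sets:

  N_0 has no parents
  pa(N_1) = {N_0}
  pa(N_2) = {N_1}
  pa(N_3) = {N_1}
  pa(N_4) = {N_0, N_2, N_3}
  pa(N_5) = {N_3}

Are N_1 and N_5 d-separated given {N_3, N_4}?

Yes

3 paths connect N_1 and N_5; each must be blocked for d-separation to hold:
Path 1: N_1 ← N_0 → N_4 ← N_3 → N_5
  N_3 is a fork here and N_3 is conditioned on, so the path is blocked at N_3.
Path 2: N_1 → N_3 → N_5
  N_3 is a chain here and N_3 is conditioned on, so the path is blocked at N_3.
Path 3: N_1 → N_2 → N_4 ← N_3 → N_5
  N_3 is a fork here and N_3 is conditioned on, so the path is blocked at N_3.
Since every path is blocked, d-separation holds.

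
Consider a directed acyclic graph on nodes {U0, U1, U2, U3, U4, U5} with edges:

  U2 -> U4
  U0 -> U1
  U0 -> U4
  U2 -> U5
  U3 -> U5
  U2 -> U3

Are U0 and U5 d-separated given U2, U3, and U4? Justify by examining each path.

Yes — U0 and U5 are d-separated given {U2, U3, U4}.

2 paths connect U0 and U5; each must be blocked for d-separation to hold:
Path 1: U0 → U4 ← U2 → U5
  U2 is a fork here and U2 is conditioned on, so the path is blocked at U2.
Path 2: U0 → U4 ← U2 → U3 → U5
  U2 is a fork here and U2 is conditioned on, so the path is blocked at U2.
Every path is blocked, so U0 and U5 are d-separated given {U2, U3, U4}.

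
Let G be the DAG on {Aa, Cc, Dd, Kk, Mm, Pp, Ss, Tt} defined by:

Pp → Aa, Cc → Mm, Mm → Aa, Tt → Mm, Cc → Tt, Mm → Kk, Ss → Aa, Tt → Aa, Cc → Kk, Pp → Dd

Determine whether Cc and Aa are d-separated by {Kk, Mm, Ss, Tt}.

Enumerating the 6 paths from Cc to Aa and testing each for blocking by {Kk, Mm, Ss, Tt}:
Path 1: Cc → Tt → Mm → Aa
  Tt is a chain here and Tt is conditioned on, so the path is blocked at Tt.
Path 2: Cc → Tt → Aa
  Tt is a chain here and Tt is conditioned on, so the path is blocked at Tt.
Path 3: Cc → Kk ← Mm ← Tt → Aa
  Mm is a chain here and Mm is conditioned on, so the path is blocked at Mm.
Path 4: Cc → Kk ← Mm → Aa
  Mm is a fork here and Mm is conditioned on, so the path is blocked at Mm.
Path 5: Cc → Mm ← Tt → Aa
  Tt is a fork here and Tt is conditioned on, so the path is blocked at Tt.
Path 6: Cc → Mm → Aa
  Mm is a chain here and Mm is conditioned on, so the path is blocked at Mm.
All paths are blocked; Cc ⊥ Aa | {Kk, Mm, Ss, Tt} holds.

Yes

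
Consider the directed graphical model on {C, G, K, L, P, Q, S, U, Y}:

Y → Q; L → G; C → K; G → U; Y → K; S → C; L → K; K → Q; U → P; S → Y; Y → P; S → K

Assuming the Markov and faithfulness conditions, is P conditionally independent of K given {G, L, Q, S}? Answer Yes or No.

No

We examine all 5 paths between P and K:
Path 1: P ← Y → Q ← K
  Y is a fork and Y is not conditioned on; Q is a collider and Q is conditioned on, which opens it — no node blocks this path, so it is active.
Path 2: P ← Y ← S → C → K
  S is a fork here and S is conditioned on, so the path is blocked at S.
Path 3: P ← Y ← S → K
  S is a fork here and S is conditioned on, so the path is blocked at S.
Path 4: P ← Y → K
  Y is a fork and Y is not conditioned on — no node blocks this path, so it is active.
Path 5: P ← U ← G ← L → K
  G is a chain here and G is conditioned on, so the path is blocked at G.
Since the path P ← Y → Q ← K is active, P and K are not d-separated given {G, L, Q, S}.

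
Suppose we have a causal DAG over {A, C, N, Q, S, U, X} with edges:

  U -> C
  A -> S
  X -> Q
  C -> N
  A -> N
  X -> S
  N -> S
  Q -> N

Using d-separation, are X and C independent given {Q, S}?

Enumerating the 3 paths from X to C and testing each for blocking by {Q, S}:
Path 1: X → Q → N ← C
  Q is a chain here and Q is conditioned on, so the path is blocked at Q.
Path 2: X → S ← N ← C
  S is a collider and S is conditioned on, which opens it; N is a chain and N is not conditioned on — no node blocks this path, so it is active.
Path 3: X → S ← A → N ← C
  S is a collider and S is conditioned on, which opens it; A is a fork and A is not conditioned on; N is a collider and its descendant S is conditioned on, which opens it — no node blocks this path, so it is active.
Since the path X → S ← N ← C is active, X and C are not d-separated given {Q, S}.

No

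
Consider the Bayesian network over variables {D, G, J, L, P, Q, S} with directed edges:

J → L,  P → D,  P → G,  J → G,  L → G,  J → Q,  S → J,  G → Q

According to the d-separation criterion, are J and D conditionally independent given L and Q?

We examine all 3 paths between J and D:
  1. J → G ← P → D — G:collider[open]; P:fork[open] ⇒ active
  2. J → Q ← G ← P → D — Q:collider[open]; G:chain[open]; P:fork[open] ⇒ active
  3. J → L → G ← P → D — L:chain[blocks]; G:collider[open]; P:fork[open] ⇒ blocked
At least one path is unblocked, so d-separation fails.

No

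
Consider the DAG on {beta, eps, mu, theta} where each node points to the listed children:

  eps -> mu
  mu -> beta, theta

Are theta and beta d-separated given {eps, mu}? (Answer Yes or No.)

Yes

There is one path between theta and beta:
  1. theta ← mu → beta — mu:fork[blocks] ⇒ blocked
Every path is blocked, so theta and beta are d-separated given {eps, mu}.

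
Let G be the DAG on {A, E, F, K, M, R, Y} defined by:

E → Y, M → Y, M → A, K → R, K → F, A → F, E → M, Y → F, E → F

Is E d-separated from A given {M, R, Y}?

Enumerating the 6 paths from E to A and testing each for blocking by {M, R, Y}:
  1. E → Y → F ← A — Y:chain[blocks]; F:collider[blocks] ⇒ blocked
  2. E → Y ← M → A — Y:collider[open]; M:fork[blocks] ⇒ blocked
  3. E → F ← Y ← M → A — F:collider[blocks]; Y:chain[blocks]; M:fork[blocks] ⇒ blocked
  4. E → F ← A — F:collider[blocks] ⇒ blocked
  5. E → M → Y → F ← A — M:chain[blocks]; Y:chain[blocks]; F:collider[blocks] ⇒ blocked
  6. E → M → A — M:chain[blocks] ⇒ blocked
All paths are blocked; E ⊥ A | {M, R, Y} holds.

Yes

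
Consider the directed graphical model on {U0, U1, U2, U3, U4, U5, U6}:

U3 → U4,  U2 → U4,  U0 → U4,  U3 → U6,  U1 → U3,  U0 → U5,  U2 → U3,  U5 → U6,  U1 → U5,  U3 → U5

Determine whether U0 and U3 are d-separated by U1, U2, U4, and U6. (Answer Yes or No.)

No

Enumerating the 5 paths from U0 to U3 and testing each for blocking by {U1, U2, U4, U6}:
  1. U0 → U4 ← U2 → U3 — U4:collider[open]; U2:fork[blocks] ⇒ blocked
  2. U0 → U4 ← U3 — U4:collider[open] ⇒ active
  3. U0 → U5 ← U1 → U3 — U5:collider[open]; U1:fork[blocks] ⇒ blocked
  4. U0 → U5 → U6 ← U3 — U5:chain[open]; U6:collider[open] ⇒ active
  5. U0 → U5 ← U3 — U5:collider[open] ⇒ active
Because an active path exists, U0 and U3 are not d-separated.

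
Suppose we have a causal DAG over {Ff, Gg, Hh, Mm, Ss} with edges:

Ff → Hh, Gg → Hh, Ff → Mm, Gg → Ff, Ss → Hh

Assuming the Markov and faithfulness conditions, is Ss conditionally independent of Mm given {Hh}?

No — Ss and Mm are not d-separated given {Hh}.

Enumerating the 2 paths from Ss to Mm and testing each for blocking by {Hh}:
Path 1: Ss → Hh ← Ff → Mm
  Hh is a collider and Hh is conditioned on, which opens it; Ff is a fork and Ff is not conditioned on — no node blocks this path, so it is active.
Path 2: Ss → Hh ← Gg → Ff → Mm
  Hh is a collider and Hh is conditioned on, which opens it; Gg is a fork and Gg is not conditioned on; Ff is a chain and Ff is not conditioned on — no node blocks this path, so it is active.
Because an active path exists, Ss and Mm are not d-separated.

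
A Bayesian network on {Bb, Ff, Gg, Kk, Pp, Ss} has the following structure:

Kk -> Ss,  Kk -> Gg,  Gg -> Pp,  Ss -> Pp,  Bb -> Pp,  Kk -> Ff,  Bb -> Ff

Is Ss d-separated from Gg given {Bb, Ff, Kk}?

There are 4 undirected paths between Ss and Gg; checking each against the conditioning set {Bb, Ff, Kk}:
  1. Ss → Pp ← Bb → Ff ← Kk → Gg — Pp:collider[blocks]; Bb:fork[blocks]; Ff:collider[open]; Kk:fork[blocks] ⇒ blocked
  2. Ss → Pp ← Gg — Pp:collider[blocks] ⇒ blocked
  3. Ss ← Kk → Ff ← Bb → Pp ← Gg — Kk:fork[blocks]; Ff:collider[open]; Bb:fork[blocks]; Pp:collider[blocks] ⇒ blocked
  4. Ss ← Kk → Gg — Kk:fork[blocks] ⇒ blocked
Every path is blocked, so Ss and Gg are d-separated given {Bb, Ff, Kk}.

Yes — Ss and Gg are d-separated given {Bb, Ff, Kk}.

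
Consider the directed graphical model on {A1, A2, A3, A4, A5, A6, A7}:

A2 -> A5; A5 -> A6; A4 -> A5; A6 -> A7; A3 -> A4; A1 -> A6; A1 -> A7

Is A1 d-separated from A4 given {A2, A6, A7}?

Enumerating the 2 paths from A1 to A4 and testing each for blocking by {A2, A6, A7}:
Path 1: A1 → A7 ← A6 ← A5 ← A4
  A6 is a chain here and A6 is conditioned on, so the path is blocked at A6.
Path 2: A1 → A6 ← A5 ← A4
  A6 is a collider and A6 is conditioned on, which opens it; A5 is a chain and A5 is not conditioned on — no node blocks this path, so it is active.
Since the path A1 → A6 ← A5 ← A4 is active, A1 and A4 are not d-separated given {A2, A6, A7}.

No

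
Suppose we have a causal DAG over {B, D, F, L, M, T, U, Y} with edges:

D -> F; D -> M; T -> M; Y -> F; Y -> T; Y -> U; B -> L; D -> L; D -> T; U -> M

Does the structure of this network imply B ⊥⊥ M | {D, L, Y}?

Yes — B and M are d-separated given {D, L, Y}.

Enumerating the 5 paths from B to M and testing each for blocking by {D, L, Y}:
  1. B → L ← D → F ← Y → U → M — L:collider[open]; D:fork[blocks]; F:collider[blocks]; Y:fork[blocks]; U:chain[open] ⇒ blocked
  2. B → L ← D → F ← Y → T → M — L:collider[open]; D:fork[blocks]; F:collider[blocks]; Y:fork[blocks]; T:chain[open] ⇒ blocked
  3. B → L ← D → T ← Y → U → M — L:collider[open]; D:fork[blocks]; T:collider[blocks]; Y:fork[blocks]; U:chain[open] ⇒ blocked
  4. B → L ← D → T → M — L:collider[open]; D:fork[blocks]; T:chain[open] ⇒ blocked
  5. B → L ← D → M — L:collider[open]; D:fork[blocks] ⇒ blocked
All paths are blocked; B ⊥ M | {D, L, Y} holds.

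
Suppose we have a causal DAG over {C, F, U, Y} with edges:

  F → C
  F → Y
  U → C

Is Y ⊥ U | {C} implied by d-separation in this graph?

There is one path between Y and U:
  1. Y ← F → C ← U — F:fork[open]; C:collider[open] ⇒ active
At least one path is unblocked, so d-separation fails.

No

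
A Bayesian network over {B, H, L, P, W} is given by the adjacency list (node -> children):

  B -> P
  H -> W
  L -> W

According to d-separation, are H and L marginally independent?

Only one path connects H and L:
  1. H → W ← L — W:collider[blocks] ⇒ blocked
Since every path is blocked, d-separation holds.

Yes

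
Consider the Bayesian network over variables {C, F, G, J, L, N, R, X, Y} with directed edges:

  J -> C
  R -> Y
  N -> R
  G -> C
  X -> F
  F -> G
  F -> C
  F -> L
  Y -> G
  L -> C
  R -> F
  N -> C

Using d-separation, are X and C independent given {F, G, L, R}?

Yes — X and C are d-separated given {F, G, L, R}.

6 paths connect X and C; each must be blocked for d-separation to hold:
Path 1: X → F → G ← Y ← R ← N → C
  F is a chain here and F is conditioned on, so the path is blocked at F.
Path 2: X → F → G → C
  F is a chain here and F is conditioned on, so the path is blocked at F.
Path 3: X → F → L → C
  F is a chain here and F is conditioned on, so the path is blocked at F.
Path 4: X → F ← R → Y → G → C
  R is a fork here and R is conditioned on, so the path is blocked at R.
Path 5: X → F ← R ← N → C
  R is a chain here and R is conditioned on, so the path is blocked at R.
Path 6: X → F → C
  F is a chain here and F is conditioned on, so the path is blocked at F.
Every path is blocked, so X and C are d-separated given {F, G, L, R}.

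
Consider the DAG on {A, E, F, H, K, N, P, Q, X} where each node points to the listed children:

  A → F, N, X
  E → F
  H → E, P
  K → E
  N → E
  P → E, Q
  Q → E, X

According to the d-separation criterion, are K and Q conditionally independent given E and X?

No

There are 5 undirected paths between K and Q; checking each against the conditioning set {E, X}:
  1. K → E → F ← A → X ← Q — E:chain[blocks]; F:collider[blocks]; A:fork[open]; X:collider[open] ⇒ blocked
  2. K → E ← P → Q — E:collider[open]; P:fork[open] ⇒ active
  3. K → E ← H → P → Q — E:collider[open]; H:fork[open]; P:chain[open] ⇒ active
  4. K → E ← N ← A → X ← Q — E:collider[open]; N:chain[open]; A:fork[open]; X:collider[open] ⇒ active
  5. K → E ← Q — E:collider[open] ⇒ active
Because an active path exists, K and Q are not d-separated.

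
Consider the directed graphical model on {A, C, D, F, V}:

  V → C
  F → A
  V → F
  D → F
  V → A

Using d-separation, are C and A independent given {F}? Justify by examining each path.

No

2 paths connect C and A; each must be blocked for d-separation to hold:
Path 1: C ← V → A
  V is a fork and V is not conditioned on — no node blocks this path, so it is active.
Path 2: C ← V → F → A
  F is a chain here and F is conditioned on, so the path is blocked at F.
At least one path is unblocked, so d-separation fails.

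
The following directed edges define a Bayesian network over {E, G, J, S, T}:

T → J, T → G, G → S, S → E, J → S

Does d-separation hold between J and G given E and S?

We examine all 2 paths between J and G:
  1. J ← T → G — T:fork[open] ⇒ active
  2. J → S ← G — S:collider[open] ⇒ active
At least one path is unblocked, so d-separation fails.

No — J and G are not d-separated given {E, S}.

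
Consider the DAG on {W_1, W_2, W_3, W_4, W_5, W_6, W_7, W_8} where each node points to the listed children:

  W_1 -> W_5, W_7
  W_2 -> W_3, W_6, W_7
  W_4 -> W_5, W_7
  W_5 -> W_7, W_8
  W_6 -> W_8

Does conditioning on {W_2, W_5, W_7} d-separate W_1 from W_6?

We examine all 6 paths between W_1 and W_6:
Path 1: W_1 → W_7 ← W_4 → W_5 → W_8 ← W_6
  W_5 is a chain here and W_5 is conditioned on, so the path is blocked at W_5.
Path 2: W_1 → W_7 ← W_2 → W_6
  W_2 is a fork here and W_2 is conditioned on, so the path is blocked at W_2.
Path 3: W_1 → W_7 ← W_5 → W_8 ← W_6
  W_5 is a fork here and W_5 is conditioned on, so the path is blocked at W_5.
Path 4: W_1 → W_5 → W_8 ← W_6
  W_5 is a chain here and W_5 is conditioned on, so the path is blocked at W_5.
Path 5: W_1 → W_5 ← W_4 → W_7 ← W_2 → W_6
  W_2 is a fork here and W_2 is conditioned on, so the path is blocked at W_2.
Path 6: W_1 → W_5 → W_7 ← W_2 → W_6
  W_5 is a chain here and W_5 is conditioned on, so the path is blocked at W_5.
Since every path is blocked, d-separation holds.

Yes — W_1 and W_6 are d-separated given {W_2, W_5, W_7}.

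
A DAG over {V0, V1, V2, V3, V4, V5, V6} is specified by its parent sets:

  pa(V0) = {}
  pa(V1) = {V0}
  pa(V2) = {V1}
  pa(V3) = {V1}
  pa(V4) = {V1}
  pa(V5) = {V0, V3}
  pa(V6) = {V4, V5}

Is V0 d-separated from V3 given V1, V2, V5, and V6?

Enumerating the 4 paths from V0 to V3 and testing each for blocking by {V1, V2, V5, V6}:
Path 1: V0 → V5 → V6 ← V4 ← V1 → V3
  V5 is a chain here and V5 is conditioned on, so the path is blocked at V5.
Path 2: V0 → V5 ← V3
  V5 is a collider and V5 is conditioned on, which opens it — no node blocks this path, so it is active.
Path 3: V0 → V1 → V4 → V6 ← V5 ← V3
  V1 is a chain here and V1 is conditioned on, so the path is blocked at V1.
Path 4: V0 → V1 → V3
  V1 is a chain here and V1 is conditioned on, so the path is blocked at V1.
Since the path V0 → V5 ← V3 is active, V0 and V3 are not d-separated given {V1, V2, V5, V6}.

No — V0 and V3 are not d-separated given {V1, V2, V5, V6}.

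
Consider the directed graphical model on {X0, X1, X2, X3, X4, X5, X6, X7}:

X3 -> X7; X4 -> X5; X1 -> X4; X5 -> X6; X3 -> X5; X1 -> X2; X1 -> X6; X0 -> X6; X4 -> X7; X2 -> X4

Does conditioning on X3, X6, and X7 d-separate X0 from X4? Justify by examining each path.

We examine all 4 paths between X0 and X4:
Path 1: X0 → X6 ← X5 ← X3 → X7 ← X4
  X3 is a fork here and X3 is conditioned on, so the path is blocked at X3.
Path 2: X0 → X6 ← X5 ← X4
  X6 is a collider and X6 is conditioned on, which opens it; X5 is a chain and X5 is not conditioned on — no node blocks this path, so it is active.
Path 3: X0 → X6 ← X1 → X2 → X4
  X6 is a collider and X6 is conditioned on, which opens it; X1 is a fork and X1 is not conditioned on; X2 is a chain and X2 is not conditioned on — no node blocks this path, so it is active.
Path 4: X0 → X6 ← X1 → X4
  X6 is a collider and X6 is conditioned on, which opens it; X1 is a fork and X1 is not conditioned on — no node blocks this path, so it is active.
At least one path is unblocked, so d-separation fails.

No — X0 and X4 are not d-separated given {X3, X6, X7}.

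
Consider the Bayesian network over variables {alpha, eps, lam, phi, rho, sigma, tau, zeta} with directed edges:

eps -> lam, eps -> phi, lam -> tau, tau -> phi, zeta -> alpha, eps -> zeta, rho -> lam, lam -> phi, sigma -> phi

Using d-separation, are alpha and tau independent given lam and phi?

No

4 paths connect alpha and tau; each must be blocked for d-separation to hold:
Path 1: alpha ← zeta ← eps → phi ← tau
  zeta is a chain and zeta is not conditioned on; eps is a fork and eps is not conditioned on; phi is a collider and phi is conditioned on, which opens it — no node blocks this path, so it is active.
Path 2: alpha ← zeta ← eps → phi ← lam → tau
  lam is a fork here and lam is conditioned on, so the path is blocked at lam.
Path 3: alpha ← zeta ← eps → lam → phi ← tau
  lam is a chain here and lam is conditioned on, so the path is blocked at lam.
Path 4: alpha ← zeta ← eps → lam → tau
  lam is a chain here and lam is conditioned on, so the path is blocked at lam.
At least one path is unblocked, so d-separation fails.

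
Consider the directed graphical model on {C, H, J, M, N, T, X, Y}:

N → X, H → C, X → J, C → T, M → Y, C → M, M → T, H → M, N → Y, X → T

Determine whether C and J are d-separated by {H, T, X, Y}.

Yes

6 paths connect C and J; each must be blocked for d-separation to hold:
  1. C ← H → M → T ← X → J — H:fork[blocks]; M:chain[open]; T:collider[open]; X:fork[blocks] ⇒ blocked
  2. C ← H → M → Y ← N → X → J — H:fork[blocks]; M:chain[open]; Y:collider[open]; N:fork[open]; X:chain[blocks] ⇒ blocked
  3. C → T ← M → Y ← N → X → J — T:collider[open]; M:fork[open]; Y:collider[open]; N:fork[open]; X:chain[blocks] ⇒ blocked
  4. C → T ← X → J — T:collider[open]; X:fork[blocks] ⇒ blocked
  5. C → M → T ← X → J — M:chain[open]; T:collider[open]; X:fork[blocks] ⇒ blocked
  6. C → M → Y ← N → X → J — M:chain[open]; Y:collider[open]; N:fork[open]; X:chain[blocks] ⇒ blocked
Since every path is blocked, d-separation holds.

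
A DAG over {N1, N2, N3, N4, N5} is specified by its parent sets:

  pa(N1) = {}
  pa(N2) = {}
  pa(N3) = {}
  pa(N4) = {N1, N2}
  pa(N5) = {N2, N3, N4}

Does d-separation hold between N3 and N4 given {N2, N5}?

No

We examine all 2 paths between N3 and N4:
  1. N3 → N5 ← N2 → N4 — N5:collider[open]; N2:fork[blocks] ⇒ blocked
  2. N3 → N5 ← N4 — N5:collider[open] ⇒ active
Because an active path exists, N3 and N4 are not d-separated.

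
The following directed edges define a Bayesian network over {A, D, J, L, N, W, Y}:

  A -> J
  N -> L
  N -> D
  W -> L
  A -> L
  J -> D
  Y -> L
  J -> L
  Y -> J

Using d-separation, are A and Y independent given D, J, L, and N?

No

We examine all 6 paths between A and Y:
Path 1: A → L ← Y
  L is a collider and L is conditioned on, which opens it — no node blocks this path, so it is active.
Path 2: A → L ← N → D ← J ← Y
  N is a fork here and N is conditioned on, so the path is blocked at N.
Path 3: A → L ← J ← Y
  J is a chain here and J is conditioned on, so the path is blocked at J.
Path 4: A → J ← Y
  J is a collider and J is conditioned on, which opens it — no node blocks this path, so it is active.
Path 5: A → J → D ← N → L ← Y
  J is a chain here and J is conditioned on, so the path is blocked at J.
Path 6: A → J → L ← Y
  J is a chain here and J is conditioned on, so the path is blocked at J.
Because an active path exists, A and Y are not d-separated.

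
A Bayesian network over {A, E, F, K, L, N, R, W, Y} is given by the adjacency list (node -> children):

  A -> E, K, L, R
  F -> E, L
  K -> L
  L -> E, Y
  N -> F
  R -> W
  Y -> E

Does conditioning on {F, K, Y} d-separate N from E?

We examine all 5 paths between N and E:
Path 1: N → F → E
  F is a chain here and F is conditioned on, so the path is blocked at F.
Path 2: N → F → L ← A → E
  F is a chain here and F is conditioned on, so the path is blocked at F.
Path 3: N → F → L → Y → E
  F is a chain here and F is conditioned on, so the path is blocked at F.
Path 4: N → F → L → E
  F is a chain here and F is conditioned on, so the path is blocked at F.
Path 5: N → F → L ← K ← A → E
  F is a chain here and F is conditioned on, so the path is blocked at F.
All paths are blocked; N ⊥ E | {F, K, Y} holds.

Yes — N and E are d-separated given {F, K, Y}.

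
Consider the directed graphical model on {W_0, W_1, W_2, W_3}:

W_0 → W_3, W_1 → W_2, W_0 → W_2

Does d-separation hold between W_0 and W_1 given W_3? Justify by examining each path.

Only one path connects W_0 and W_1:
  1. W_0 → W_2 ← W_1 — W_2:collider[blocks] ⇒ blocked
Every path is blocked, so W_0 and W_1 are d-separated given {W_3}.

Yes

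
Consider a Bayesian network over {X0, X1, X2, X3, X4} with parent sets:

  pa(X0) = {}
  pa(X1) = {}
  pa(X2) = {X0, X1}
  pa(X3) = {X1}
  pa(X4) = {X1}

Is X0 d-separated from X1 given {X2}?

No

There is one path between X0 and X1:
Path 1: X0 → X2 ← X1
  X2 is a collider and X2 is conditioned on, which opens it — no node blocks this path, so it is active.
Since the path X0 → X2 ← X1 is active, X0 and X1 are not d-separated given {X2}.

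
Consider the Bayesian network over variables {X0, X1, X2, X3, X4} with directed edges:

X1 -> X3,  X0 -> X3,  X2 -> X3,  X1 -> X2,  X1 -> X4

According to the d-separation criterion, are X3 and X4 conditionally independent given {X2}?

No

We examine all 2 paths between X3 and X4:
Path 1: X3 ← X2 ← X1 → X4
  X2 is a chain here and X2 is conditioned on, so the path is blocked at X2.
Path 2: X3 ← X1 → X4
  X1 is a fork and X1 is not conditioned on — no node blocks this path, so it is active.
At least one path is unblocked, so d-separation fails.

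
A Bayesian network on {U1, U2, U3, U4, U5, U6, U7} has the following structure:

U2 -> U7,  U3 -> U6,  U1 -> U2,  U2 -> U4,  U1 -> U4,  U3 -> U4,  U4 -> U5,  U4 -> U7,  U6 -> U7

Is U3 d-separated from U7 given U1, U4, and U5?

No

4 paths connect U3 and U7; each must be blocked for d-separation to hold:
Path 1: U3 → U4 → U7
  U4 is a chain here and U4 is conditioned on, so the path is blocked at U4.
Path 2: U3 → U4 ← U2 → U7
  U4 is a collider and U4 is conditioned on, which opens it; U2 is a fork and U2 is not conditioned on — no node blocks this path, so it is active.
Path 3: U3 → U4 ← U1 → U2 → U7
  U1 is a fork here and U1 is conditioned on, so the path is blocked at U1.
Path 4: U3 → U6 → U7
  U6 is a chain and U6 is not conditioned on — no node blocks this path, so it is active.
Because an active path exists, U3 and U7 are not d-separated.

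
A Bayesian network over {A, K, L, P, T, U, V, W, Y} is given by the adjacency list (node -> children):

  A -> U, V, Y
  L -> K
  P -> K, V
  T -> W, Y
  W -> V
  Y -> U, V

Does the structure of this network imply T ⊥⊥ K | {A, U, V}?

We examine all 4 paths between T and K:
Path 1: T → Y → U ← A → V ← P → K
  A is a fork here and A is conditioned on, so the path is blocked at A.
Path 2: T → Y → V ← P → K
  Y is a chain and Y is not conditioned on; V is a collider and V is conditioned on, which opens it; P is a fork and P is not conditioned on — no node blocks this path, so it is active.
Path 3: T → Y ← A → V ← P → K
  A is a fork here and A is conditioned on, so the path is blocked at A.
Path 4: T → W → V ← P → K
  W is a chain and W is not conditioned on; V is a collider and V is conditioned on, which opens it; P is a fork and P is not conditioned on — no node blocks this path, so it is active.
At least one path is unblocked, so d-separation fails.

No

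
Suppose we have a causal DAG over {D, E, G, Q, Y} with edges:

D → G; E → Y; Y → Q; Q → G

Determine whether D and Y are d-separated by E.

Yes

There is one path between D and Y:
Path 1: D → G ← Q ← Y
  G is a collider here and neither G nor any of its descendants is conditioned on, so the collider stays closed — the path is blocked at G.
Every path is blocked, so D and Y are d-separated given {E}.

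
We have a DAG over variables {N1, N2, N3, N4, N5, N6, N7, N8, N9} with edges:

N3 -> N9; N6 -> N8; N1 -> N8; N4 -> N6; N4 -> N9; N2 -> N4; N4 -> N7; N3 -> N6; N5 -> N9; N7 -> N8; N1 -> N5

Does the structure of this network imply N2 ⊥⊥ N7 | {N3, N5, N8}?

There are 5 undirected paths between N2 and N7; checking each against the conditioning set {N3, N5, N8}:
  1. N2 → N4 → N6 → N8 ← N7 — N4:chain[open]; N6:chain[open]; N8:collider[open] ⇒ active
  2. N2 → N4 → N6 ← N3 → N9 ← N5 ← N1 → N8 ← N7 — N4:chain[open]; N6:collider[open]; N3:fork[blocks]; N9:collider[blocks]; N5:chain[blocks]; N1:fork[open]; N8:collider[open] ⇒ blocked
  3. N2 → N4 → N7 — N4:chain[open] ⇒ active
  4. N2 → N4 → N9 ← N5 ← N1 → N8 ← N7 — N4:chain[open]; N9:collider[blocks]; N5:chain[blocks]; N1:fork[open]; N8:collider[open] ⇒ blocked
  5. N2 → N4 → N9 ← N3 → N6 → N8 ← N7 — N4:chain[open]; N9:collider[blocks]; N3:fork[blocks]; N6:chain[open]; N8:collider[open] ⇒ blocked
At least one path is unblocked, so d-separation fails.

No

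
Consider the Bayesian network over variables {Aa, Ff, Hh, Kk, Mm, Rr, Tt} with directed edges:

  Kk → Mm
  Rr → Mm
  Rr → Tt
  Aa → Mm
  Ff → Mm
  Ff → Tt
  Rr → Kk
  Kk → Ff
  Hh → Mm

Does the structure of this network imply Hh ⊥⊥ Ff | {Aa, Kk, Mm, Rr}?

No — Hh and Ff are not d-separated given {Aa, Kk, Mm, Rr}.

Enumerating the 5 paths from Hh to Ff and testing each for blocking by {Aa, Kk, Mm, Rr}:
  1. Hh → Mm ← Ff — Mm:collider[open] ⇒ active
  2. Hh → Mm ← Rr → Tt ← Ff — Mm:collider[open]; Rr:fork[blocks]; Tt:collider[blocks] ⇒ blocked
  3. Hh → Mm ← Rr → Kk → Ff — Mm:collider[open]; Rr:fork[blocks]; Kk:chain[blocks] ⇒ blocked
  4. Hh → Mm ← Kk → Ff — Mm:collider[open]; Kk:fork[blocks] ⇒ blocked
  5. Hh → Mm ← Kk ← Rr → Tt ← Ff — Mm:collider[open]; Kk:chain[blocks]; Rr:fork[blocks]; Tt:collider[blocks] ⇒ blocked
At least one path is unblocked, so d-separation fails.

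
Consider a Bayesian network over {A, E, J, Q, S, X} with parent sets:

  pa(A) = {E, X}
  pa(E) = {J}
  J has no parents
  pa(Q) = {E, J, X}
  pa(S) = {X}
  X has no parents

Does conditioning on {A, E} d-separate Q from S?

Enumerating the 3 paths from Q to S and testing each for blocking by {A, E}:
  1. Q ← X → S — X:fork[open] ⇒ active
  2. Q ← E → A ← X → S — E:fork[blocks]; A:collider[open]; X:fork[open] ⇒ blocked
  3. Q ← J → E → A ← X → S — J:fork[open]; E:chain[blocks]; A:collider[open]; X:fork[open] ⇒ blocked
Since the path Q ← X → S is active, Q and S are not d-separated given {A, E}.

No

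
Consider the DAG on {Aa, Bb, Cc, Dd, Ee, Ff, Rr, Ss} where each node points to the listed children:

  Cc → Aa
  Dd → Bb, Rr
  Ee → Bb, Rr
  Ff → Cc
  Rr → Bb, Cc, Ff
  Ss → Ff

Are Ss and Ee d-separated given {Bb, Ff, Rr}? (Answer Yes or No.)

Yes — Ss and Ee are d-separated given {Bb, Ff, Rr}.

6 paths connect Ss and Ee; each must be blocked for d-separation to hold:
Path 1: Ss → Ff → Cc ← Rr → Bb ← Ee
  Ff is a chain here and Ff is conditioned on, so the path is blocked at Ff.
Path 2: Ss → Ff → Cc ← Rr ← Ee
  Ff is a chain here and Ff is conditioned on, so the path is blocked at Ff.
Path 3: Ss → Ff → Cc ← Rr ← Dd → Bb ← Ee
  Ff is a chain here and Ff is conditioned on, so the path is blocked at Ff.
Path 4: Ss → Ff ← Rr → Bb ← Ee
  Rr is a fork here and Rr is conditioned on, so the path is blocked at Rr.
Path 5: Ss → Ff ← Rr ← Ee
  Rr is a chain here and Rr is conditioned on, so the path is blocked at Rr.
Path 6: Ss → Ff ← Rr ← Dd → Bb ← Ee
  Rr is a chain here and Rr is conditioned on, so the path is blocked at Rr.
Since every path is blocked, d-separation holds.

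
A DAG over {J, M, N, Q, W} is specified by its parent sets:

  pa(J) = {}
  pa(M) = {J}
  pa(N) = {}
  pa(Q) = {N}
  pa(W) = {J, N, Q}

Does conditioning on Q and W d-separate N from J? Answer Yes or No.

No

We examine all 2 paths between N and J:
Path 1: N → W ← J
  W is a collider and W is conditioned on, which opens it — no node blocks this path, so it is active.
Path 2: N → Q → W ← J
  Q is a chain here and Q is conditioned on, so the path is blocked at Q.
At least one path is unblocked, so d-separation fails.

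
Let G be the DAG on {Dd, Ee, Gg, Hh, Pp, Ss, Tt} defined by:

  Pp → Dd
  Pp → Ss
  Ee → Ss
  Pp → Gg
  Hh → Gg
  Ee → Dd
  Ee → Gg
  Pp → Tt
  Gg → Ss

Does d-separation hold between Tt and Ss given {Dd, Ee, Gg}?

There are 5 undirected paths between Tt and Ss; checking each against the conditioning set {Dd, Ee, Gg}:
  1. Tt ← Pp → Ss — Pp:fork[open] ⇒ active
  2. Tt ← Pp → Gg ← Ee → Ss — Pp:fork[open]; Gg:collider[open]; Ee:fork[blocks] ⇒ blocked
  3. Tt ← Pp → Gg → Ss — Pp:fork[open]; Gg:chain[blocks] ⇒ blocked
  4. Tt ← Pp → Dd ← Ee → Ss — Pp:fork[open]; Dd:collider[open]; Ee:fork[blocks] ⇒ blocked
  5. Tt ← Pp → Dd ← Ee → Gg → Ss — Pp:fork[open]; Dd:collider[open]; Ee:fork[blocks]; Gg:chain[blocks] ⇒ blocked
Because an active path exists, Tt and Ss are not d-separated.

No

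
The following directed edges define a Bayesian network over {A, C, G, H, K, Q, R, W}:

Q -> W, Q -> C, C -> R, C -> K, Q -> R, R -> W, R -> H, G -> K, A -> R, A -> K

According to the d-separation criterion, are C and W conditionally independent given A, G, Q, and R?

We examine all 6 paths between C and W:
  1. C ← Q → R → W — Q:fork[blocks]; R:chain[blocks] ⇒ blocked
  2. C ← Q → W — Q:fork[blocks] ⇒ blocked
  3. C → R ← Q → W — R:collider[open]; Q:fork[blocks] ⇒ blocked
  4. C → R → W — R:chain[blocks] ⇒ blocked
  5. C → K ← A → R ← Q → W — K:collider[blocks]; A:fork[blocks]; R:collider[open]; Q:fork[blocks] ⇒ blocked
  6. C → K ← A → R → W — K:collider[blocks]; A:fork[blocks]; R:chain[blocks] ⇒ blocked
Every path is blocked, so C and W are d-separated given {A, G, Q, R}.

Yes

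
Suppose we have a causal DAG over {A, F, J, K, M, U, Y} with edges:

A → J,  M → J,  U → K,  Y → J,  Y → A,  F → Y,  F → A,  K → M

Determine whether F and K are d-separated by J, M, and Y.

We examine all 4 paths between F and K:
Path 1: F → Y → J ← M ← K
  Y is a chain here and Y is conditioned on, so the path is blocked at Y.
Path 2: F → Y → A → J ← M ← K
  Y is a chain here and Y is conditioned on, so the path is blocked at Y.
Path 3: F → A ← Y → J ← M ← K
  Y is a fork here and Y is conditioned on, so the path is blocked at Y.
Path 4: F → A → J ← M ← K
  M is a chain here and M is conditioned on, so the path is blocked at M.
Since every path is blocked, d-separation holds.

Yes — F and K are d-separated given {J, M, Y}.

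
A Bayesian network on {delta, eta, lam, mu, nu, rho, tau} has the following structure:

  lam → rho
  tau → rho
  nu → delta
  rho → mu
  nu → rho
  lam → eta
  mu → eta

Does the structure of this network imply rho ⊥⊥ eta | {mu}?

There are 2 undirected paths between rho and eta; checking each against the conditioning set {mu}:
Path 1: rho ← lam → eta
  lam is a fork and lam is not conditioned on — no node blocks this path, so it is active.
Path 2: rho → mu → eta
  mu is a chain here and mu is conditioned on, so the path is blocked at mu.
At least one path is unblocked, so d-separation fails.

No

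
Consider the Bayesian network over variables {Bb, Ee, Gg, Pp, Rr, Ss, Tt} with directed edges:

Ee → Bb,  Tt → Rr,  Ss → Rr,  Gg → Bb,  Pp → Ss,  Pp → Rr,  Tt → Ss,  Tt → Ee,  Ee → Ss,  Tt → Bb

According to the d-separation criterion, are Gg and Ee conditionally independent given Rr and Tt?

Yes

Enumerating the 5 paths from Gg to Ee and testing each for blocking by {Rr, Tt}:
Path 1: Gg → Bb ← Ee
  Bb is a collider here and neither Bb nor any of its descendants is conditioned on, so the collider stays closed — the path is blocked at Bb.
Path 2: Gg → Bb ← Tt → Ss ← Ee
  Bb is a collider here and neither Bb nor any of its descendants is conditioned on, so the collider stays closed — the path is blocked at Bb.
Path 3: Gg → Bb ← Tt → Ee
  Bb is a collider here and neither Bb nor any of its descendants is conditioned on, so the collider stays closed — the path is blocked at Bb.
Path 4: Gg → Bb ← Tt → Rr ← Ss ← Ee
  Bb is a collider here and neither Bb nor any of its descendants is conditioned on, so the collider stays closed — the path is blocked at Bb.
Path 5: Gg → Bb ← Tt → Rr ← Pp → Ss ← Ee
  Bb is a collider here and neither Bb nor any of its descendants is conditioned on, so the collider stays closed — the path is blocked at Bb.
Every path is blocked, so Gg and Ee are d-separated given {Rr, Tt}.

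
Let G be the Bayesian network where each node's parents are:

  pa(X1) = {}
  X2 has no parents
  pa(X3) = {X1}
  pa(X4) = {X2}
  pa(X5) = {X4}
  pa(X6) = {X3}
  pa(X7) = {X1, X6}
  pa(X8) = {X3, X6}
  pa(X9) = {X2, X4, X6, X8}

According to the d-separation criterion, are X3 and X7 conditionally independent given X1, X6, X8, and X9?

Yes

We examine all 4 paths between X3 and X7:
Path 1: X3 → X8 → X9 ← X6 → X7
  X8 is a chain here and X8 is conditioned on, so the path is blocked at X8.
Path 2: X3 → X8 ← X6 → X7
  X6 is a fork here and X6 is conditioned on, so the path is blocked at X6.
Path 3: X3 ← X1 → X7
  X1 is a fork here and X1 is conditioned on, so the path is blocked at X1.
Path 4: X3 → X6 → X7
  X6 is a chain here and X6 is conditioned on, so the path is blocked at X6.
All paths are blocked; X3 ⊥ X7 | {X1, X6, X8, X9} holds.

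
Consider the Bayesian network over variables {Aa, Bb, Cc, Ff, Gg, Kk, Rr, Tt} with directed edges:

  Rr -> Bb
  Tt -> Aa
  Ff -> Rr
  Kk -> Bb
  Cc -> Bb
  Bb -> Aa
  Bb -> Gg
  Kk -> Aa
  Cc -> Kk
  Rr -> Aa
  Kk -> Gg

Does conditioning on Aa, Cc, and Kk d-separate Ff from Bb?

No

There are 5 undirected paths between Ff and Bb; checking each against the conditioning set {Aa, Cc, Kk}:
Path 1: Ff → Rr → Bb
  Rr is a chain and Rr is not conditioned on — no node blocks this path, so it is active.
Path 2: Ff → Rr → Aa ← Bb
  Rr is a chain and Rr is not conditioned on; Aa is a collider and Aa is conditioned on, which opens it — no node blocks this path, so it is active.
Path 3: Ff → Rr → Aa ← Kk → Bb
  Kk is a fork here and Kk is conditioned on, so the path is blocked at Kk.
Path 4: Ff → Rr → Aa ← Kk → Gg ← Bb
  Kk is a fork here and Kk is conditioned on, so the path is blocked at Kk.
Path 5: Ff → Rr → Aa ← Kk ← Cc → Bb
  Kk is a chain here and Kk is conditioned on, so the path is blocked at Kk.
Because an active path exists, Ff and Bb are not d-separated.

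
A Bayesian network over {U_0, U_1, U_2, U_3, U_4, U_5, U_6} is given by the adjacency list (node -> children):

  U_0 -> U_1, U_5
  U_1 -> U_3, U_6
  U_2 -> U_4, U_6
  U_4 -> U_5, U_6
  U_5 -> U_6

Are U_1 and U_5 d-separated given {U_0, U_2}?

Enumerating the 4 paths from U_1 to U_5 and testing each for blocking by {U_0, U_2}:
Path 1: U_1 ← U_0 → U_5
  U_0 is a fork here and U_0 is conditioned on, so the path is blocked at U_0.
Path 2: U_1 → U_6 ← U_4 → U_5
  U_6 is a collider here and neither U_6 nor any of its descendants is conditioned on, so the collider stays closed — the path is blocked at U_6.
Path 3: U_1 → U_6 ← U_2 → U_4 → U_5
  U_6 is a collider here and neither U_6 nor any of its descendants is conditioned on, so the collider stays closed — the path is blocked at U_6.
Path 4: U_1 → U_6 ← U_5
  U_6 is a collider here and neither U_6 nor any of its descendants is conditioned on, so the collider stays closed — the path is blocked at U_6.
All paths are blocked; U_1 ⊥ U_5 | {U_0, U_2} holds.

Yes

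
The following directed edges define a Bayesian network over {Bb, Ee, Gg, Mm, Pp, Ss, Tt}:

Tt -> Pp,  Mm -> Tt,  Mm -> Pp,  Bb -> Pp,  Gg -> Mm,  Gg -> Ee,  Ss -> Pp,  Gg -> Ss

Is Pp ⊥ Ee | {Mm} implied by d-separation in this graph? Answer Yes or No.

We examine all 3 paths between Pp and Ee:
Path 1: Pp ← Tt ← Mm ← Gg → Ee
  Mm is a chain here and Mm is conditioned on, so the path is blocked at Mm.
Path 2: Pp ← Mm ← Gg → Ee
  Mm is a chain here and Mm is conditioned on, so the path is blocked at Mm.
Path 3: Pp ← Ss ← Gg → Ee
  Ss is a chain and Ss is not conditioned on; Gg is a fork and Gg is not conditioned on — no node blocks this path, so it is active.
At least one path is unblocked, so d-separation fails.

No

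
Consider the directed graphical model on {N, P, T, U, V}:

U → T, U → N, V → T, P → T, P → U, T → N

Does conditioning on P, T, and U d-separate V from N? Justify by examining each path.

Yes

We examine all 3 paths between V and N:
Path 1: V → T ← U → N
  U is a fork here and U is conditioned on, so the path is blocked at U.
Path 2: V → T → N
  T is a chain here and T is conditioned on, so the path is blocked at T.
Path 3: V → T ← P → U → N
  P is a fork here and P is conditioned on, so the path is blocked at P.
Since every path is blocked, d-separation holds.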